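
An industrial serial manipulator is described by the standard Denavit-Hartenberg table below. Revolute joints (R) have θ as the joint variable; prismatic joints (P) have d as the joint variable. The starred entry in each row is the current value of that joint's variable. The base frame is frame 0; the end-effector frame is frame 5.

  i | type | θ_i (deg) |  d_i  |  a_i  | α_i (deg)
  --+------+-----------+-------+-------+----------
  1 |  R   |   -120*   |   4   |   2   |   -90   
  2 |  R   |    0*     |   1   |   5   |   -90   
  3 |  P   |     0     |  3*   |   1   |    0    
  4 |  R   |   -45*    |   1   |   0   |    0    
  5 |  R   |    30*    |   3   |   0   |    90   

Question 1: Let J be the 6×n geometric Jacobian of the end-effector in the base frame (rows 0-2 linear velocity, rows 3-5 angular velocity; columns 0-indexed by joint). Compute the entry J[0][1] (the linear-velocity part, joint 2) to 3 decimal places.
axis z_1 = (0.8660,-0.5000,0.0000); lever o_n−o_1 = (-2.1340,-5.6962,-7.0000)
cross product → J_v[:, 1] = (3.5000,6.0622,-6.0000)
J_ω[:, 1] = z_1
entry J[0][1] = 3.5000

3.500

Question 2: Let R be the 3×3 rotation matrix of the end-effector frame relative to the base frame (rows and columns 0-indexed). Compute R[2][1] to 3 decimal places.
End-effector y-axis (col 1 of R) = (0.0000,-0.0000,-1.0000)
R[2][1] = -1.0000

-1.000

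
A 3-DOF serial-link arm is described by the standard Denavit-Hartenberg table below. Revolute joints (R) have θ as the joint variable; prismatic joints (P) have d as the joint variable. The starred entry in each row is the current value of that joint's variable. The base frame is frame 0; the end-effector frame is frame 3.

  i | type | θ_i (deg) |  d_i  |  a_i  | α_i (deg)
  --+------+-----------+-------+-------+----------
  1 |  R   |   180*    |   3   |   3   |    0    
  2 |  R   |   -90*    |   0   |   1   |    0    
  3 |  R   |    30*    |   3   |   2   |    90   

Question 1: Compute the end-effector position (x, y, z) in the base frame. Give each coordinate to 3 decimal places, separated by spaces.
after link 1: o_1 = (-3.0000, 0.0000, 3.0000)
after link 2: o_2 = (-3.0000, 1.0000, 3.0000)
after link 3: o_3 = (-4.0000, 2.7321, 6.0000)

-4.000 2.732 6.000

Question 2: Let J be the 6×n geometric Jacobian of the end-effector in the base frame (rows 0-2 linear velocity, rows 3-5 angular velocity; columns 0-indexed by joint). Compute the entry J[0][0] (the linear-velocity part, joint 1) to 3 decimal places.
axis z_0 = ẑ; lever o_n−o_0 = (-4.0000,2.7321,6.0000)
cross product → J_v[:, 0] = (-2.7321,-4.0000,0.0000)
J_ω[:, 0] = z_0
entry J[0][0] = -2.7321

-2.732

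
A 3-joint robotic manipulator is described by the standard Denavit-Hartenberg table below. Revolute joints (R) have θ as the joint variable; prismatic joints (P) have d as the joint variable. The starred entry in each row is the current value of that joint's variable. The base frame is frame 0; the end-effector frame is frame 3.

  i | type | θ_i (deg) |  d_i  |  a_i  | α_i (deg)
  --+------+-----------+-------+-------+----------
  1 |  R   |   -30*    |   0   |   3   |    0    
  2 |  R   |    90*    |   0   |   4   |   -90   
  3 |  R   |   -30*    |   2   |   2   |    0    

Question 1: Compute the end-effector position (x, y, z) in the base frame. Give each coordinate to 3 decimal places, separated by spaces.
3.732 4.464 1.000

after link 1: o_1 = (2.5981, -1.5000, 0.0000)
after link 2: o_2 = (4.5981, 1.9641, 0.0000)
after link 3: o_3 = (3.7321, 4.4641, 1.0000)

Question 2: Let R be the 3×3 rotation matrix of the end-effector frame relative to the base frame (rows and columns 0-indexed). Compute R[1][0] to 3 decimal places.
0.750

End-effector x-axis (col 0 of R) = (0.4330,0.7500,0.5000)
R[1][0] = 0.7500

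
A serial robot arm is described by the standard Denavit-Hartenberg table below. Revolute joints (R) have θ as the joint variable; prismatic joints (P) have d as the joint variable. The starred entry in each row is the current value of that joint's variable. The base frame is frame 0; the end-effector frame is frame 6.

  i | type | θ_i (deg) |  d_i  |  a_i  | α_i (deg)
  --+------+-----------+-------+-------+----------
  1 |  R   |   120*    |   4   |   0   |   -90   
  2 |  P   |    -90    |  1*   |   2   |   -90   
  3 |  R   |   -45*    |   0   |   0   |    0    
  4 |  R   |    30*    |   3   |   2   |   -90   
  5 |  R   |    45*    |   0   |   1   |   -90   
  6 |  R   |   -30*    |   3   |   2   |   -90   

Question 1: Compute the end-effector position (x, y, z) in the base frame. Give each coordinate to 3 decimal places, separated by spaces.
after link 1: o_1 = (0.0000, 0.0000, 4.0000)
after link 2: o_2 = (-0.8660, -0.5000, 6.0000)
after link 3: o_3 = (-0.8660, -0.5000, 6.0000)
after link 4: o_4 = (-2.8143, 1.8393, 7.9319)
after link 5: o_5 = (-2.6193, 1.1354, 8.6149)
after link 6: o_6 = (0.0913, -1.1634, 8.0077)

0.091 -1.163 8.008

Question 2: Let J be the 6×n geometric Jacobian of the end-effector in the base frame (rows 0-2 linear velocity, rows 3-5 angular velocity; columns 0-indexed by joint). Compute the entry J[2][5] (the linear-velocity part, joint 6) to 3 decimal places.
axis z_5 = (0.5120,-0.5209,-0.6830); lever o_n−o_5 = (2.7105,-2.2988,-0.6072)
cross product → J_v[:, 5] = (-1.2538,-1.5404,0.2347)
J_ω[:, 5] = z_5
entry J[2][5] = 0.2347

0.235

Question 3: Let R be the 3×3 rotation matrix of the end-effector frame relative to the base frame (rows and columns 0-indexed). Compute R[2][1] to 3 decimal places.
0.683

End-effector y-axis (col 1 of R) = (-0.5120,0.5209,0.6830)
R[2][1] = 0.6830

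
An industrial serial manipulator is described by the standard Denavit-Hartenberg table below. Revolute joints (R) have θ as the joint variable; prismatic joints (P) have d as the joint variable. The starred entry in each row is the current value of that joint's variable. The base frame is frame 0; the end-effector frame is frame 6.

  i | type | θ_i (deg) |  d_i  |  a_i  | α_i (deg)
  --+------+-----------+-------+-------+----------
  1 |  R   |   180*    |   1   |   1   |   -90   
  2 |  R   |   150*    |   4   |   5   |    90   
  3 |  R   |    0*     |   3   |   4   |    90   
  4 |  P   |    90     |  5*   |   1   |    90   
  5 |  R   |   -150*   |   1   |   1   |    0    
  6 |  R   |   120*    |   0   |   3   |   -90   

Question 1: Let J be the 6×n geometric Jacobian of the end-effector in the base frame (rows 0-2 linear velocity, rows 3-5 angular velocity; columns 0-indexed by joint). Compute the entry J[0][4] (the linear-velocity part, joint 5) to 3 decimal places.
axis z_4 = (0.8660,-0.0000,-0.5000); lever o_n−o_4 = (0.0000,-2.0000,-2.0000)
cross product → J_v[:, 4] = (-1.0000,1.7321,-1.7321)
J_ω[:, 4] = z_4
entry J[0][4] = -1.0000

-1.000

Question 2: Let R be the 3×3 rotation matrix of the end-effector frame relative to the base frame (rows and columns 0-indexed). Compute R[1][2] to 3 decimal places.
End-effector z-axis (col 2 of R) = (-0.2500,0.8660,-0.4330)
R[1][2] = 0.8660

0.866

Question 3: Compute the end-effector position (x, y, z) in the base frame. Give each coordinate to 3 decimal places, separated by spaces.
4.794 -1.000 -8.964

after link 1: o_1 = (-1.0000, 0.0000, 1.0000)
after link 2: o_2 = (3.3301, -4.0000, -1.5000)
after link 3: o_3 = (5.2942, -4.0000, -6.0981)
after link 4: o_4 = (4.7942, 1.0000, -6.9641)
after link 5: o_5 = (6.0933, 0.5000, -6.7141)
after link 6: o_6 = (4.7942, -1.0000, -8.9641)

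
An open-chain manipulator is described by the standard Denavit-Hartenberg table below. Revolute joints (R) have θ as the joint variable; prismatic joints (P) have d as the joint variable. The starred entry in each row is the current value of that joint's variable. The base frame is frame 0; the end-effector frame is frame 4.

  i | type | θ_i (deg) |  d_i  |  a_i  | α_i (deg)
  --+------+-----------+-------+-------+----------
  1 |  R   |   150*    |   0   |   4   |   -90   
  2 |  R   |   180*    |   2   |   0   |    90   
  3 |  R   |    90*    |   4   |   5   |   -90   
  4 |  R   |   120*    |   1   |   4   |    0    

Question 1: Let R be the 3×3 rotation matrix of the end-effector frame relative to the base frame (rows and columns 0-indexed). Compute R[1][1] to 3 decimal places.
0.750

End-effector y-axis (col 1 of R) = (0.4330,0.7500,-0.5000)
R[1][1] = 0.7500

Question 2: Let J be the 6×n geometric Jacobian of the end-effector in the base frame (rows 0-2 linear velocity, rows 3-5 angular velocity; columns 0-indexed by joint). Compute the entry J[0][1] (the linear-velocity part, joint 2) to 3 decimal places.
0.464

axis z_1 = (-0.5000,-0.8660,0.0000); lever o_n−o_1 = (-3.3660,-3.8301,-0.5359)
cross product → J_v[:, 1] = (0.4641,-0.2679,-1.0000)
J_ω[:, 1] = z_1
entry J[0][1] = 0.4641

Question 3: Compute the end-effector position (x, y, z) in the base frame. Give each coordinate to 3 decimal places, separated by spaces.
-6.830 -1.830 -0.536

after link 1: o_1 = (-3.4641, 2.0000, 0.0000)
after link 2: o_2 = (-4.4641, 0.2679, 0.0000)
after link 3: o_3 = (-6.9641, -4.0622, -4.0000)
after link 4: o_4 = (-6.8301, -1.8301, -0.5359)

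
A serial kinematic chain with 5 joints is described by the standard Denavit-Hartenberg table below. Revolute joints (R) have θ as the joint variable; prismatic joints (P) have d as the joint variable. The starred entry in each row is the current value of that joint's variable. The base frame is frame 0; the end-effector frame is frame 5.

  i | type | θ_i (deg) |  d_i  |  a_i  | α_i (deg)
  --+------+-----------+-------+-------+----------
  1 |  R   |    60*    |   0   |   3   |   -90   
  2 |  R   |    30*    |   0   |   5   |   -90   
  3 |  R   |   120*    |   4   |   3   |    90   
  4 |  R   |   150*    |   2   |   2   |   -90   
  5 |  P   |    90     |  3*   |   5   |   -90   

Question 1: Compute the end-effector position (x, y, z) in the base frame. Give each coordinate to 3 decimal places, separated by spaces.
0.517 4.297 -3.339

after link 1: o_1 = (1.5000, 2.5981, 0.0000)
after link 2: o_2 = (3.6651, 6.3481, -2.5000)
after link 3: o_3 = (4.2655, 2.1920, -5.2141)
after link 4: o_4 = (4.7075, 3.9575, -7.3792)
after link 5: o_5 = (0.5167, 4.2970, -3.3391)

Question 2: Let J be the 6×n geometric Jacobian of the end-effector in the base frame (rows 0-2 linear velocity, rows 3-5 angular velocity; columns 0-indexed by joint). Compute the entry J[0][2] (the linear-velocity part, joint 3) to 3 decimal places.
-1.413

axis z_2 = (-0.2500,-0.4330,-0.8660); lever o_n−o_2 = (-3.1483,-2.0511,-0.8391)
cross product → J_v[:, 2] = (-1.4130,2.5167,-0.8505)
J_ω[:, 2] = z_2
entry J[0][2] = -1.4130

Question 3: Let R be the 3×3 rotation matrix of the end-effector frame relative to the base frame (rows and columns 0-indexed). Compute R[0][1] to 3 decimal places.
End-effector y-axis (col 1 of R) = (0.0502,-0.7790,-0.6250)
R[0][1] = 0.0502

0.050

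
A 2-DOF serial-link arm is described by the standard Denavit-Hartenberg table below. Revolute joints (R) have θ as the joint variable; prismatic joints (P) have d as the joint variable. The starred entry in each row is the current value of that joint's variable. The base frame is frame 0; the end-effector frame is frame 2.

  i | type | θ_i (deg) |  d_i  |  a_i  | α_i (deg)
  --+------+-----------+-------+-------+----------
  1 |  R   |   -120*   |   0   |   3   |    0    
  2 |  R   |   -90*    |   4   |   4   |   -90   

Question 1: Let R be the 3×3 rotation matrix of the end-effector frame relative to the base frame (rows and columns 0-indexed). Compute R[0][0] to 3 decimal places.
-0.866

End-effector x-axis (col 0 of R) = (-0.8660,0.5000,0.0000)
R[0][0] = -0.8660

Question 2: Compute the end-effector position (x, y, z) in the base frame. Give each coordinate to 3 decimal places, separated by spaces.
after link 1: o_1 = (-1.5000, -2.5981, 0.0000)
after link 2: o_2 = (-4.9641, -0.5981, 4.0000)

-4.964 -0.598 4.000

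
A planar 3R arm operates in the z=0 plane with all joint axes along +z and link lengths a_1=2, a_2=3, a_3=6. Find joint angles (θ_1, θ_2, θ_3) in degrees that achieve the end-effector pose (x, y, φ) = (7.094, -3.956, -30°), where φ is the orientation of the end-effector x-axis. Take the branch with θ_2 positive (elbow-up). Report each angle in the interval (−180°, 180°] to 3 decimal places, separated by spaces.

wrist centre = target − a_3·(cos φ, sin φ) = (1.8978, -0.9560)
cos θ_2 = (4.5158−2²−3²)/(2·2·3) = -0.7070; θ_2 = 134.9930° (elbow-up)
β = atan2(-0.9560,1.8978) = -26.7357°; ψ = atan2(2.1216,-0.1211) = 93.2658°
θ_1 = β − ψ = -120.0015°
θ_3 = φ − θ_1 − θ_2 = -44.9914° (wrapped to (-180°,180°])

-120.002 134.993 -44.991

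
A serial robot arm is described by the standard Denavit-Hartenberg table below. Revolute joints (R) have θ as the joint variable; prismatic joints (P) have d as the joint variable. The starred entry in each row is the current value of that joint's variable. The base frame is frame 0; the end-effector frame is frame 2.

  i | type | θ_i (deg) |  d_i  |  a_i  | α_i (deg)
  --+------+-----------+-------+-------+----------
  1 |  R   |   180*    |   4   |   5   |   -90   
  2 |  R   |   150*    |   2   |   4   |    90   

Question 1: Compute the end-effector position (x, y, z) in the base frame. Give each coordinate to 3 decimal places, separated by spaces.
-1.536 -2.000 2.000

after link 1: o_1 = (-5.0000, 0.0000, 4.0000)
after link 2: o_2 = (-1.5359, -2.0000, 2.0000)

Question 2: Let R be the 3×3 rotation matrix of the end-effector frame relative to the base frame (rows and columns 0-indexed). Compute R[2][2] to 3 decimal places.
-0.866

End-effector z-axis (col 2 of R) = (-0.5000,-0.0000,-0.8660)
R[2][2] = -0.8660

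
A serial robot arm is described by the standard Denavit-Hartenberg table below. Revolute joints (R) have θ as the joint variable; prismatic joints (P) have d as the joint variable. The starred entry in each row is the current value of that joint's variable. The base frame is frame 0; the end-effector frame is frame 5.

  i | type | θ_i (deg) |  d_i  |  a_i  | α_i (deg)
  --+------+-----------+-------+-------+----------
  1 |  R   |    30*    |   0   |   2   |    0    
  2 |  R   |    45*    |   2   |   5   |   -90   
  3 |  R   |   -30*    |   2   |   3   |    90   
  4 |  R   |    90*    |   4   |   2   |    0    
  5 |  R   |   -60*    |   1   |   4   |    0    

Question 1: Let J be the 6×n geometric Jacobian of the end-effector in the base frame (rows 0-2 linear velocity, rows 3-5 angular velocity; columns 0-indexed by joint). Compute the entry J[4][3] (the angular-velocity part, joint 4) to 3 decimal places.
axis z_3 = (-0.1294,-0.4830,0.8660); lever o_n−o_3 = (-3.7343,1.5182,6.0622)
cross product → J_v[:, 3] = (-4.2426,-2.4495,-2.0000)
J_ω[:, 3] = z_3
entry J[4][3] = -0.4830

-0.483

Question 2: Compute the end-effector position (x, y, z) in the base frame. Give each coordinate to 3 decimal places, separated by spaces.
-1.968 10.375 9.562

after link 1: o_1 = (1.7321, 1.0000, 0.0000)
after link 2: o_2 = (3.0261, 5.8296, 2.0000)
after link 3: o_3 = (1.7667, 8.8568, 3.5000)
after link 4: o_4 = (-0.6828, 7.4426, 6.9641)
after link 5: o_5 = (-1.9676, 10.3751, 9.5622)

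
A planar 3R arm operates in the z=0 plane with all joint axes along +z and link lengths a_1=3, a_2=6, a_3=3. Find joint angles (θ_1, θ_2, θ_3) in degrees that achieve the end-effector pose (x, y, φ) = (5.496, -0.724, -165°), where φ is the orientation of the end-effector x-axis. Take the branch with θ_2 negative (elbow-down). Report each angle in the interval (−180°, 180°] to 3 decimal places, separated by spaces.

30.716 -44.995 -150.721

wrist centre = target − a_3·(cos φ, sin φ) = (8.3938, 0.0525)
cos θ_2 = (70.4583−3²−6²)/(2·3·6) = 0.7072; θ_2 = -44.9946° (elbow-down)
β = atan2(0.0525,8.3938) = 0.3581°; ψ = atan2(-4.2422,7.2430) = -30.3574°
θ_1 = β − ψ = 30.7155°
θ_3 = φ − θ_1 − θ_2 = -150.7209° (wrapped to (-180°,180°])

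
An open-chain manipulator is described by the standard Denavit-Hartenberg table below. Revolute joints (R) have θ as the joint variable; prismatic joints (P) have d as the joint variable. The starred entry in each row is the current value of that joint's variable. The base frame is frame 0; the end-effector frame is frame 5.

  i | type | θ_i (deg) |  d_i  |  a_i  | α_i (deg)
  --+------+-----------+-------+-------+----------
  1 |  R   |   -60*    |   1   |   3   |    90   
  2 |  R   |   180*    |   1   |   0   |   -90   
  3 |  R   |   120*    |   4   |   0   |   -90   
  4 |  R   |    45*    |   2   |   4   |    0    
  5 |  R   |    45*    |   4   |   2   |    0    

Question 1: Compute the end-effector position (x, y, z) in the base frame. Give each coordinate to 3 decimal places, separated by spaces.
after link 1: o_1 = (1.5000, -2.5981, 1.0000)
after link 2: o_2 = (0.6340, -3.0981, 1.0000)
after link 3: o_3 = (0.6340, -3.0981, -3.0000)
after link 4: o_4 = (3.4624, -5.0981, -0.1716)
after link 5: o_5 = (3.4624, -9.0981, 1.8284)

3.462 -9.098 1.828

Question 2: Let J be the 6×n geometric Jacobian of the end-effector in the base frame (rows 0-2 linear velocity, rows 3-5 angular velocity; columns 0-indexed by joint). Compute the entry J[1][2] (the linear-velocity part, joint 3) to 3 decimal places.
-2.828

axis z_2 = (-0.0000,0.0000,-1.0000); lever o_n−o_2 = (2.8284,-6.0000,0.8284)
cross product → J_v[:, 2] = (-6.0000,-2.8284,0.0000)
J_ω[:, 2] = z_2
entry J[1][2] = -2.8284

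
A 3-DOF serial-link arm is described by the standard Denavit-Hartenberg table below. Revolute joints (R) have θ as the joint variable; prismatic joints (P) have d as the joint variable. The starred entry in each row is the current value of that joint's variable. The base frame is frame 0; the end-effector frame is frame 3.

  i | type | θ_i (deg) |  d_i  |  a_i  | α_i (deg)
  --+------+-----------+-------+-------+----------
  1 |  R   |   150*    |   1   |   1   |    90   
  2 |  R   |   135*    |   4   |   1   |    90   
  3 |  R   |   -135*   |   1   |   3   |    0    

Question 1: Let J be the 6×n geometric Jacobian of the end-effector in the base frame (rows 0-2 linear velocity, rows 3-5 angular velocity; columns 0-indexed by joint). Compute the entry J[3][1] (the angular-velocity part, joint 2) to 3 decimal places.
0.500

axis z_1 = (0.5000,0.8660,0.0000); lever o_n−o_1 = (-0.3597,2.3770,-0.0858)
cross product → J_v[:, 1] = (-0.0743,0.0429,1.5000)
J_ω[:, 1] = z_1
entry J[3][1] = 0.5000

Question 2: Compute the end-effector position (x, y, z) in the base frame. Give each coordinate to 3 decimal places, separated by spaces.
after link 1: o_1 = (-0.8660, 0.5000, 1.0000)
after link 2: o_2 = (1.7463, 3.6105, 1.7071)
after link 3: o_3 = (-1.2257, 2.8770, 0.9142)

-1.226 2.877 0.914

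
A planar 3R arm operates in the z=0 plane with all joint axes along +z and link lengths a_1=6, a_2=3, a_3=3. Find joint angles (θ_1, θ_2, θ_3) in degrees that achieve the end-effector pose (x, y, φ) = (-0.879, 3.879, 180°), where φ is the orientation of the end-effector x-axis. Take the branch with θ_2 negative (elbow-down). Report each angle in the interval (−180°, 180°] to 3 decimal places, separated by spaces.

90.006 -134.997 -135.009

wrist centre = target − a_3·(cos φ, sin φ) = (2.1210, 3.8790)
cos θ_2 = (19.5453−6²−3²)/(2·6·3) = -0.7071; θ_2 = -134.9975° (elbow-down)
β = atan2(3.8790,2.1210) = 61.3306°; ψ = atan2(-2.1214,3.8788) = -28.6755°
θ_1 = β − ψ = 90.0061°
θ_3 = φ − θ_1 − θ_2 = -135.0087° (wrapped to (-180°,180°])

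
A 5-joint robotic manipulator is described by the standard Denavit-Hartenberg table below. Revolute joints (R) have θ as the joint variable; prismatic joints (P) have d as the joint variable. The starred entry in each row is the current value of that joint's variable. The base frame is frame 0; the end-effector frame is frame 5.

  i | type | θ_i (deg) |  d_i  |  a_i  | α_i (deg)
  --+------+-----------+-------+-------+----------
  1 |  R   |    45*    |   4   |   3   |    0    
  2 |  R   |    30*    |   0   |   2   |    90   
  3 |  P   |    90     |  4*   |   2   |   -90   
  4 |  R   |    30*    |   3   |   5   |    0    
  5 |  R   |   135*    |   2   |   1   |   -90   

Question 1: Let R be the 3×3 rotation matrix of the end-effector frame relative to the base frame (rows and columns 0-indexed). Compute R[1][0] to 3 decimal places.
End-effector x-axis (col 0 of R) = (-0.2500,0.0670,-0.9659)
R[1][0] = 0.0670

0.067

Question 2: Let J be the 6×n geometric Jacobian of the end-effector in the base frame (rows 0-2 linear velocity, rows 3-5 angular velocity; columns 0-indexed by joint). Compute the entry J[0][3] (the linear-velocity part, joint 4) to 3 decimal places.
axis z_3 = (-0.2588,-0.9659,0.0000); lever o_n−o_3 = (-3.9589,-4.1156,3.3642)
cross product → J_v[:, 3] = (-3.2496,0.8707,-2.7588)
J_ω[:, 3] = z_3
entry J[0][3] = -3.2496

-3.250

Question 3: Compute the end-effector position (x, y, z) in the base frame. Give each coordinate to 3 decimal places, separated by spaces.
2.544 -1.098 9.364

after link 1: o_1 = (2.1213, 2.1213, 4.0000)
after link 2: o_2 = (2.6390, 4.0532, 4.0000)
after link 3: o_3 = (6.5027, 3.0179, 6.0000)
after link 4: o_4 = (3.3114, 0.7672, 10.3301)
after link 5: o_5 = (2.5438, -1.0977, 9.3642)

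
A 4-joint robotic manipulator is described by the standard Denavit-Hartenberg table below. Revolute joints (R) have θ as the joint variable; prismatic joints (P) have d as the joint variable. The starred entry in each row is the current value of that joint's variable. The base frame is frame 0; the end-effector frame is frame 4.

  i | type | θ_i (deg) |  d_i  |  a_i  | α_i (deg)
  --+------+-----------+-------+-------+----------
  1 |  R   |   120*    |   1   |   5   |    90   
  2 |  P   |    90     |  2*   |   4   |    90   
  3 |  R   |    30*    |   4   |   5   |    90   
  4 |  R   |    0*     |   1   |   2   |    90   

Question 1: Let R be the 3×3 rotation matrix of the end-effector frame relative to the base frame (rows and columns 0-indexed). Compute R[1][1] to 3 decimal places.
End-effector y-axis (col 1 of R) = (-0.7500,-0.4330,0.5000)
R[1][1] = -0.4330

-0.433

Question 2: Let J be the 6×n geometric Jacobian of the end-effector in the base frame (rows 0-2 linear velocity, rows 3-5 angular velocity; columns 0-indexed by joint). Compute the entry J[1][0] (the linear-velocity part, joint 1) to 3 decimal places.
-0.487

axis z_0 = ẑ; lever o_n−o_0 = (-0.4869,10.1112,11.5622)
cross product → J_v[:, 0] = (-10.1112,-0.4869,0.0000)
J_ω[:, 0] = z_0
entry J[1][0] = -0.4869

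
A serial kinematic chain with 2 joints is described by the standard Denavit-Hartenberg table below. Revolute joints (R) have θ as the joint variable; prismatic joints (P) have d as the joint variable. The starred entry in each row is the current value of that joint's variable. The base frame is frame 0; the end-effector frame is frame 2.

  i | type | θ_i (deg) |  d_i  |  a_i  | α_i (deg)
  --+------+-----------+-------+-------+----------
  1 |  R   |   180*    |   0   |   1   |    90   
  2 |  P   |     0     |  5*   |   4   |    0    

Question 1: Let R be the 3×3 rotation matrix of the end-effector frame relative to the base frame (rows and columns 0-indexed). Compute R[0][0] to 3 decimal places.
-1.000

End-effector x-axis (col 0 of R) = (-1.0000,0.0000,0.0000)
R[0][0] = -1.0000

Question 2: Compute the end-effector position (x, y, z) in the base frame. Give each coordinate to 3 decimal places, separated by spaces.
-5.000 5.000 0.000

after link 1: o_1 = (-1.0000, 0.0000, 0.0000)
after link 2: o_2 = (-5.0000, 5.0000, 0.0000)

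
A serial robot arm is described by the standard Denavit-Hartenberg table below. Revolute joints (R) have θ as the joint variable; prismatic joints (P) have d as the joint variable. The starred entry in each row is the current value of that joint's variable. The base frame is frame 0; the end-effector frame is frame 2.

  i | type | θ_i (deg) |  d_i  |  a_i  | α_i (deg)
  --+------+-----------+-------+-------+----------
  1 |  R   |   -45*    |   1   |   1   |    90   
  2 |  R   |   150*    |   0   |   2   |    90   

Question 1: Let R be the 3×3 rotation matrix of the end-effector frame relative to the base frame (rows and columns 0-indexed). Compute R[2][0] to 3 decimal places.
End-effector x-axis (col 0 of R) = (-0.6124,0.6124,0.5000)
R[2][0] = 0.5000

0.500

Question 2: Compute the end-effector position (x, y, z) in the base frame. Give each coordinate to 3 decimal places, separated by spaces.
-0.518 0.518 2.000

after link 1: o_1 = (0.7071, -0.7071, 1.0000)
after link 2: o_2 = (-0.5176, 0.5176, 2.0000)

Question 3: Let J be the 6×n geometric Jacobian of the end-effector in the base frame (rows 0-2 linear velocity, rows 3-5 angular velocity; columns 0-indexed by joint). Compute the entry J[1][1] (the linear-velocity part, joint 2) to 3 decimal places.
axis z_1 = (-0.7071,-0.7071,0.0000); lever o_n−o_1 = (-1.2247,1.2247,1.0000)
cross product → J_v[:, 1] = (-0.7071,0.7071,-1.7321)
J_ω[:, 1] = z_1
entry J[1][1] = 0.7071

0.707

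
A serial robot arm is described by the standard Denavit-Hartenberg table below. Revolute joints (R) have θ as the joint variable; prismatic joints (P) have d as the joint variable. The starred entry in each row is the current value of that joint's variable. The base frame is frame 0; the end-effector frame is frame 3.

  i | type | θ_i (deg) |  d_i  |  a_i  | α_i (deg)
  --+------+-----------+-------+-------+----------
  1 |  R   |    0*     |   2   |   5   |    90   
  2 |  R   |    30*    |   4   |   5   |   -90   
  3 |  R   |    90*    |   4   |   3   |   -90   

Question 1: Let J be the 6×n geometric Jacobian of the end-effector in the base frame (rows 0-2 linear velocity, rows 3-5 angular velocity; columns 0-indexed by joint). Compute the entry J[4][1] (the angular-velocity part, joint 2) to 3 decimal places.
-1.000

axis z_1 = (0.0000,-1.0000,0.0000); lever o_n−o_1 = (2.3301,-1.0000,5.9641)
cross product → J_v[:, 1] = (-5.9641,0.0000,2.3301)
J_ω[:, 1] = z_1
entry J[4][1] = -1.0000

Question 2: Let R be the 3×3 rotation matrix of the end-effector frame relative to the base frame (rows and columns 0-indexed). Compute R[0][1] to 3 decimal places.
End-effector y-axis (col 1 of R) = (0.5000,0.0000,-0.8660)
R[0][1] = 0.5000

0.500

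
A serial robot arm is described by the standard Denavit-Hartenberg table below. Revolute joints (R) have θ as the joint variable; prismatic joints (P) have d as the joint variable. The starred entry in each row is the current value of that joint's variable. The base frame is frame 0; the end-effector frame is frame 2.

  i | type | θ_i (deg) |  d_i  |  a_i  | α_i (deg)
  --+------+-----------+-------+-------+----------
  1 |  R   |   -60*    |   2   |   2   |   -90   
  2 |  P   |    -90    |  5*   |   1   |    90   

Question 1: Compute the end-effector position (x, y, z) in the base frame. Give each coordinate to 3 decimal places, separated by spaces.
after link 1: o_1 = (1.0000, -1.7321, 2.0000)
after link 2: o_2 = (5.3301, 0.7679, 3.0000)

5.330 0.768 3.000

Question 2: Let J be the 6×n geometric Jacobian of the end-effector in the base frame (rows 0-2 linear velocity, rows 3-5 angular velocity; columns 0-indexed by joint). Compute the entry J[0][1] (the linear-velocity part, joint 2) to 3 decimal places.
prismatic axis z_1 = (0.8660,0.5000,0.0000)
J_v[:, 1] = z_1; J_ω[:, 1] = (0,0,0)
entry J[0][1] = 0.8660

0.866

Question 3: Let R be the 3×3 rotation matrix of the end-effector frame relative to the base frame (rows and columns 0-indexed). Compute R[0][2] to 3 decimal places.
End-effector z-axis (col 2 of R) = (-0.5000,0.8660,0.0000)
R[0][2] = -0.5000

-0.500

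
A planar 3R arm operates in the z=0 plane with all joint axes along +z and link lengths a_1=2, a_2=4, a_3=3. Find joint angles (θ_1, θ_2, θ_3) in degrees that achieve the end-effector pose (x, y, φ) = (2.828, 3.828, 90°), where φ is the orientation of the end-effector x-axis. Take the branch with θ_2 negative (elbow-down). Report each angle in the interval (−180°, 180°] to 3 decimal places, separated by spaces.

wrist centre = target − a_3·(cos φ, sin φ) = (2.8280, 0.8280)
cos θ_2 = (8.6832−2²−4²)/(2·2·4) = -0.7073; θ_2 = -135.0158° (elbow-down)
β = atan2(0.8280,2.8280) = 16.3193°; ψ = atan2(-2.8276,-0.8292) = -106.3438°
θ_1 = β − ψ = 122.6631°
θ_3 = φ − θ_1 − θ_2 = 102.3527° (wrapped to (-180°,180°])

122.663 -135.016 102.353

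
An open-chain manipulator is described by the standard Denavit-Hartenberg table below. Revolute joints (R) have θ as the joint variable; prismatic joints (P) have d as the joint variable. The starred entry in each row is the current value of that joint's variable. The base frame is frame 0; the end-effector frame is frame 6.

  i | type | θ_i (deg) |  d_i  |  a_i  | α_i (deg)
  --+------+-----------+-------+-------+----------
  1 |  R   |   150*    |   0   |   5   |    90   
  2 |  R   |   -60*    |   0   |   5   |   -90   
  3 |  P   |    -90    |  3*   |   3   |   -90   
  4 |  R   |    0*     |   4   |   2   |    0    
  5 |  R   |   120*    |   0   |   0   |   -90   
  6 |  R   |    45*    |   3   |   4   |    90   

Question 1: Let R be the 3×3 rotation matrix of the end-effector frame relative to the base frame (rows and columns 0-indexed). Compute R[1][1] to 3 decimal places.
-0.533

End-effector y-axis (col 1 of R) = (-0.8080,-0.5335,0.2500)
R[1][1] = -0.5335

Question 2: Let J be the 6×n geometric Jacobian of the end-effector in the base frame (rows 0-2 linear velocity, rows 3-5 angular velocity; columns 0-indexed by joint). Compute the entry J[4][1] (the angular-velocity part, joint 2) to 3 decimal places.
axis z_1 = (0.5000,0.8660,0.0000); lever o_n−o_1 = (-3.7164,3.2862,-4.3195)
cross product → J_v[:, 1] = (-3.7408,2.1597,4.8616)
J_ω[:, 1] = z_1
entry J[4][1] = 0.8660

0.866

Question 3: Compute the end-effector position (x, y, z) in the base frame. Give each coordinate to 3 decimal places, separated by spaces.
after link 1: o_1 = (-4.3301, 2.5000, 0.0000)
after link 2: o_2 = (-6.4952, 3.7500, -4.3301)
after link 3: o_3 = (-7.2452, 7.6471, -2.8301)
after link 4: o_4 = (-7.9772, 10.3792, -6.2942)
after link 5: o_5 = (-7.9772, 10.3792, -6.2942)
after link 6: o_6 = (-8.0465, 5.7862, -4.3195)

-8.047 5.786 -4.319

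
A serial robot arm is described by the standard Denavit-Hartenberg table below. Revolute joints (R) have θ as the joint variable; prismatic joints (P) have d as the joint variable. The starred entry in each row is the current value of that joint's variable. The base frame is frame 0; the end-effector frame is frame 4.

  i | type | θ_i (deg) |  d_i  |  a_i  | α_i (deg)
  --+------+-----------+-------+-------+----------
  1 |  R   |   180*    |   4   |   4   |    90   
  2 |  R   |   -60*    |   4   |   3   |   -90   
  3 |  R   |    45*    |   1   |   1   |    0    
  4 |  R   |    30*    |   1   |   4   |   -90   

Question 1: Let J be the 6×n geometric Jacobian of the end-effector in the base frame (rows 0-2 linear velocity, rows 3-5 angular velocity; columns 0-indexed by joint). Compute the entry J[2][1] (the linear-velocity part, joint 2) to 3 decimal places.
4.103

axis z_1 = (0.0000,1.0000,0.0000); lever o_n−o_1 = (-4.1032,-0.5708,-3.1070)
cross product → J_v[:, 1] = (-3.1070,0.0000,4.1032)
J_ω[:, 1] = z_1
entry J[2][1] = 4.1032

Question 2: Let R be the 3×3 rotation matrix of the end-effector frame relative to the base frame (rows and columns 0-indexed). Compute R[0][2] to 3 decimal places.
End-effector z-axis (col 2 of R) = (0.4830,-0.2588,0.8365)
R[0][2] = 0.4830

0.483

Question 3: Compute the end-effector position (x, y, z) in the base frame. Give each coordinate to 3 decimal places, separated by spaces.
-8.103 -0.571 0.893

after link 1: o_1 = (-4.0000, 0.0000, 4.0000)
after link 2: o_2 = (-5.5000, 4.0000, 1.4019)
after link 3: o_3 = (-6.7196, 3.2929, 1.2896)
after link 4: o_4 = (-8.1032, -0.5708, 0.8930)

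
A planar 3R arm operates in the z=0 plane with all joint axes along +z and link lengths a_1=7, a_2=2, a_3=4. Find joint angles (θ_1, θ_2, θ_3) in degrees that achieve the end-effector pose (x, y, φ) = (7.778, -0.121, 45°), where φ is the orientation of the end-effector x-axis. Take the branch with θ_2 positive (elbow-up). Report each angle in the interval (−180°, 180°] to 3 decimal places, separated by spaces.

-44.996 135.010 -45.014

wrist centre = target − a_3·(cos φ, sin φ) = (4.9496, -2.9494)
cos θ_2 = (33.1974−7²−2²)/(2·7·2) = -0.7072; θ_2 = 135.0105° (elbow-up)
β = atan2(-2.9494,4.9496) = -30.7905°; ψ = atan2(1.4140,5.5855) = 14.2058°
θ_1 = β − ψ = -44.9963°
θ_3 = φ − θ_1 − θ_2 = -45.0142° (wrapped to (-180°,180°])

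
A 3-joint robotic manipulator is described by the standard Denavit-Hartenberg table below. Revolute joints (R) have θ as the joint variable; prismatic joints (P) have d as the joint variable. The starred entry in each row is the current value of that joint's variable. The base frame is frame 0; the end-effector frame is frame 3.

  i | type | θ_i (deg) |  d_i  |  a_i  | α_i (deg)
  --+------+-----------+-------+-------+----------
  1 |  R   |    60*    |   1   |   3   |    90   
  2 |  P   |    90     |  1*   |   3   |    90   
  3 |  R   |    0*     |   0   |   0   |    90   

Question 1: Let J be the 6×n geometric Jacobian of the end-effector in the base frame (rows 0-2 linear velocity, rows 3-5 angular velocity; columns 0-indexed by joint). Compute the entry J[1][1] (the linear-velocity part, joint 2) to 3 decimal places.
prismatic axis z_1 = (0.8660,-0.5000,0.0000)
J_v[:, 1] = z_1; J_ω[:, 1] = (0,0,0)
entry J[1][1] = -0.5000

-0.500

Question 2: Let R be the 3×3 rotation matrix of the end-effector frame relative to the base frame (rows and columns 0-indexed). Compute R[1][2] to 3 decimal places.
0.500

End-effector z-axis (col 2 of R) = (-0.8660,0.5000,-0.0000)
R[1][2] = 0.5000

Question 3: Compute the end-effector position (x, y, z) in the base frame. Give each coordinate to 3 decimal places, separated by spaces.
after link 1: o_1 = (1.5000, 2.5981, 1.0000)
after link 2: o_2 = (2.3660, 2.0981, 4.0000)
after link 3: o_3 = (2.3660, 2.0981, 4.0000)

2.366 2.098 4.000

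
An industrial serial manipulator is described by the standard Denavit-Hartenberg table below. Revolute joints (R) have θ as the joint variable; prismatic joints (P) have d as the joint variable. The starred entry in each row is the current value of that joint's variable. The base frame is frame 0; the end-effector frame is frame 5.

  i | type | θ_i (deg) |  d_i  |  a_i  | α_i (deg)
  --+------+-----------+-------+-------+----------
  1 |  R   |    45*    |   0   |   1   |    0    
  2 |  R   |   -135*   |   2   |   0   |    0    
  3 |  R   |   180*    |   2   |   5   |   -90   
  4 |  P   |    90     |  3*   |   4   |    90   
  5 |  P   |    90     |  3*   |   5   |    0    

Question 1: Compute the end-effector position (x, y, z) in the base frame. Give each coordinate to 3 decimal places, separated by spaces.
after link 1: o_1 = (0.7071, 0.7071, 0.0000)
after link 2: o_2 = (0.7071, 0.7071, 2.0000)
after link 3: o_3 = (0.7071, 5.7071, 4.0000)
after link 4: o_4 = (-2.2929, 5.7071, 0.0000)
after link 5: o_5 = (-7.2929, 8.7071, 0.0000)

-7.293 8.707 0.000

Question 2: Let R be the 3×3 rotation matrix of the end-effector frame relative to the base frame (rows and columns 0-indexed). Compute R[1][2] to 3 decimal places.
1.000

End-effector z-axis (col 2 of R) = (0.0000,1.0000,0.0000)
R[1][2] = 1.0000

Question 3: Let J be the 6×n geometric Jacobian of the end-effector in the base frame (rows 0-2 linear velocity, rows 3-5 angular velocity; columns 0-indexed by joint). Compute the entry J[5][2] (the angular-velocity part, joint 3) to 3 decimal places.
1.000

axis z_2 = (0.0000,0.0000,1.0000); lever o_n−o_2 = (-8.0000,8.0000,-2.0000)
cross product → J_v[:, 2] = (-8.0000,-8.0000,0.0000)
J_ω[:, 2] = z_2
entry J[5][2] = 1.0000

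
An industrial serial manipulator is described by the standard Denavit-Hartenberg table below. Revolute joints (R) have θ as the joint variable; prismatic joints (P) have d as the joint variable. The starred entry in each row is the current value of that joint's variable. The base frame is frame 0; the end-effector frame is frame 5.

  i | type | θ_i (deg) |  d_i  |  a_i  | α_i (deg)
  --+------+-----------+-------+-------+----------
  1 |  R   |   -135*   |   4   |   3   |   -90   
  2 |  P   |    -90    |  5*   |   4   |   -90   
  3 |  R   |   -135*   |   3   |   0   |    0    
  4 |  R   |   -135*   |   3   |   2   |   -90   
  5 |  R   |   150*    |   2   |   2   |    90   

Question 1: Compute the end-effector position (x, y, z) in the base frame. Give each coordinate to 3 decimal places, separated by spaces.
-2.311 -9.003 6.000

after link 1: o_1 = (-2.1213, -2.1213, 4.0000)
after link 2: o_2 = (1.4142, -5.6569, 8.0000)
after link 3: o_3 = (-0.7071, -7.7782, 8.0000)
after link 4: o_4 = (-4.2426, -8.4853, 8.0000)
after link 5: o_5 = (-2.3108, -9.0029, 6.0000)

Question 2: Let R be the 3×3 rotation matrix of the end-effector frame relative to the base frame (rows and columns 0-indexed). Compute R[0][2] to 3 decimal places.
End-effector z-axis (col 2 of R) = (0.2588,0.9659,-0.0000)
R[0][2] = 0.2588

0.259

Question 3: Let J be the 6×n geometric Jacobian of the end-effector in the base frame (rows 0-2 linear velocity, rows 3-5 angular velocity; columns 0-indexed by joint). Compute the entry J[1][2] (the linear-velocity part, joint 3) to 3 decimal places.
-1.414

axis z_2 = (-0.7071,-0.7071,-0.0000); lever o_n−o_2 = (-3.7250,-3.3461,-2.0000)
cross product → J_v[:, 2] = (1.4142,-1.4142,-0.2679)
J_ω[:, 2] = z_2
entry J[1][2] = -1.4142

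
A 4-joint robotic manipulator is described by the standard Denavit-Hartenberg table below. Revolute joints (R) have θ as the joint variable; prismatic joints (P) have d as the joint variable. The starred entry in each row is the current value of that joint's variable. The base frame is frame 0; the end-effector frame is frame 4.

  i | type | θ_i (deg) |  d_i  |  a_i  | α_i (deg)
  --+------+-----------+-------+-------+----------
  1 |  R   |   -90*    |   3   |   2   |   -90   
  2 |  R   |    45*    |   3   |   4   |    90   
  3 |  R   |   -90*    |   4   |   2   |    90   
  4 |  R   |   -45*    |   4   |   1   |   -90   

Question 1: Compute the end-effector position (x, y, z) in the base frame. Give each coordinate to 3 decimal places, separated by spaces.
0.293 -4.328 5.328

after link 1: o_1 = (0.0000, -2.0000, 3.0000)
after link 2: o_2 = (3.0000, -4.8284, 0.1716)
after link 3: o_3 = (1.0000, -7.6569, 3.0000)
after link 4: o_4 = (0.2929, -4.3284, 5.3284)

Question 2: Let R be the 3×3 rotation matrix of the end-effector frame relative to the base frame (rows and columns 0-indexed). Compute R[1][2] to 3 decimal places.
End-effector z-axis (col 2 of R) = (-0.7071,-0.5000,0.5000)
R[1][2] = -0.5000

-0.500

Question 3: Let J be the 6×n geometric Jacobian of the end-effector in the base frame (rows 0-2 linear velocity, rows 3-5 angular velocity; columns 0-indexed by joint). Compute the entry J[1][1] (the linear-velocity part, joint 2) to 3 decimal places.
axis z_1 = (1.0000,0.0000,0.0000); lever o_n−o_1 = (0.2929,-2.3284,2.3284)
cross product → J_v[:, 1] = (0.0000,-2.3284,-2.3284)
J_ω[:, 1] = z_1
entry J[1][1] = -2.3284

-2.328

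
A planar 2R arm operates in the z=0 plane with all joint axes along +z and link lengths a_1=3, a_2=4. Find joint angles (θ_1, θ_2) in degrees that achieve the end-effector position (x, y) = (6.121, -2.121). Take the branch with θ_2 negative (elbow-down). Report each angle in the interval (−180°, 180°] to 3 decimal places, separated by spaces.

cos θ_2 = (41.9653−3²−4²)/(2·3·4) = 0.7069; θ_2 = -45.0178° (elbow-down)
β = atan2(-2.1210,6.1210) = -19.1118°; ψ = atan2(-2.8293,5.8275) = -25.8968°
θ_1 = β − ψ = 6.7850°

6.785 -45.018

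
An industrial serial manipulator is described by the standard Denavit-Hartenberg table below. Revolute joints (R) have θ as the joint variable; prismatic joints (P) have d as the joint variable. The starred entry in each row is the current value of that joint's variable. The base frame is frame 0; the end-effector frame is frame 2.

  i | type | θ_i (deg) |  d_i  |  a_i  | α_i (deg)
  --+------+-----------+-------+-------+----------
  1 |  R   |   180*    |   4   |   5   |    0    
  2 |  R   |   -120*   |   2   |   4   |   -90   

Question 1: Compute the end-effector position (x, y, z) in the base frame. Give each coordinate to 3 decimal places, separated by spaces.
-3.000 3.464 6.000

after link 1: o_1 = (-5.0000, 0.0000, 4.0000)
after link 2: o_2 = (-3.0000, 3.4641, 6.0000)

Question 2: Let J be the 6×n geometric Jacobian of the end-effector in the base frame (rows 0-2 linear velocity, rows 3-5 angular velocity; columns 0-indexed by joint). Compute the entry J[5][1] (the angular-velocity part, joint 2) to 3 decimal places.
1.000

axis z_1 = (0.0000,0.0000,1.0000); lever o_n−o_1 = (2.0000,3.4641,2.0000)
cross product → J_v[:, 1] = (-3.4641,2.0000,0.0000)
J_ω[:, 1] = z_1
entry J[5][1] = 1.0000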